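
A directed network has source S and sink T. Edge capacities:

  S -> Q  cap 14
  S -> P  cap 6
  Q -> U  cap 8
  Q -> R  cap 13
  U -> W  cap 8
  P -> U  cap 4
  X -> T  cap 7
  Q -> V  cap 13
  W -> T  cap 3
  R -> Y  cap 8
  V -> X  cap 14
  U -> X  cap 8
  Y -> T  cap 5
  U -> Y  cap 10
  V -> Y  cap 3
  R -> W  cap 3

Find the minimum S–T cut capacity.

Augment S→P→U→W→T: bottleneck 3, flow now 3.
Augment S→P→U→X→T: bottleneck 1, flow now 4.
Augment S→Q→R→Y→T: bottleneck 5, flow now 9.
Augment S→Q→U→X→T: bottleneck 6, flow now 15.
No augmenting path remains; maximum flow = 15.
By max-flow min-cut, the minimum cut capacity equals the max flow.
In the residual graph, reachable from S: {S, P, Q, R, U, V, W, X, Y}.
Min-cut edges: W→T (3), X→T (7), Y→T (5); capacity 3 + 7 + 5 = 15.

15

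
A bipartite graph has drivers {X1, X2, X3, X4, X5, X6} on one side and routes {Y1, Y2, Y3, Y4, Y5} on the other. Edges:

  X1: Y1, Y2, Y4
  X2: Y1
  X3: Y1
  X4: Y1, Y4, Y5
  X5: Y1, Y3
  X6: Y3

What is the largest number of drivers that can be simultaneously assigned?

4

Unit-capacity flow: source→left, listed edges, right→sink; max matching = max flow.
Augmenting path X1→Y1 (+1); matched 1.
Augmenting path X4→Y4 (+1); matched 2.
Augmenting path X5→Y3 (+1); matched 3.
Augmenting path X2→Y1→X1→Y2 (+1); matched 4.
No augmenting path remains; maximum matching = 4.
König certificate: {X1, X4, Y1, Y3} is a vertex cover of size 4 (every listed pair touches it), so no matching can be larger.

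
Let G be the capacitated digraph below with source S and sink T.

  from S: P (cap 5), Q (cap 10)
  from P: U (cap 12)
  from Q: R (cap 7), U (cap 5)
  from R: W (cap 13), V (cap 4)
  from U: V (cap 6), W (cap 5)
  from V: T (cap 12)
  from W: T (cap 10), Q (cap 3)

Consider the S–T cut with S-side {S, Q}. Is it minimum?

Given cut capacity: 5 + 7 + 5 = 17.
Augment S→P→U→V→T: bottleneck 5, flow now 5.
Augment S→Q→R→V→T: bottleneck 4, flow now 9.
Augment S→Q→R→W→T: bottleneck 3, flow now 12.
Augment S→Q→U→V→T: bottleneck 1, flow now 13.
Augment S→Q→U→W→T: bottleneck 2, flow now 15.
No augmenting path remains; maximum flow = 15.
In the residual graph, reachable from S: {S}.
Min-cut edges: S→P (5), S→Q (10); capacity 5 + 10 = 15.
Cut capacity 17 exceeds the max flow 15, so it is not minimum.

No — its capacity is 17, but the minimum cut has capacity 15.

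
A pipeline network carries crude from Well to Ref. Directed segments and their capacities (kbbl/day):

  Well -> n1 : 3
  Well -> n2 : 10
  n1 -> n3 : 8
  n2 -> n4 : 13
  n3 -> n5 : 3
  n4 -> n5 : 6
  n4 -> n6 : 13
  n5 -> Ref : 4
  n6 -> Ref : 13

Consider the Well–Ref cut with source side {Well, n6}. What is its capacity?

26

Edges leaving {Well, n6}: Well→n1 (3), Well→n2 (10), n6→Ref (13).
Cut capacity = 3 + 10 + 13 = 26.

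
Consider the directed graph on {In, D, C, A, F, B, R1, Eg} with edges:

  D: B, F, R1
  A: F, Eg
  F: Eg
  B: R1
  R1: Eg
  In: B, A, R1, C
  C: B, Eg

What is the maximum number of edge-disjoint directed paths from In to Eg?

3

Assign every edge capacity 1; by Menger, the answer equals the max flow.
Path In→C→Eg (+1); total 1.
Path In→A→Eg (+1); total 2.
Path In→R1→Eg (+1); total 3.
No residual In→Eg path; max flow = 3.
Certifying cut of size 3: {In→A, In→C, R1→Eg}.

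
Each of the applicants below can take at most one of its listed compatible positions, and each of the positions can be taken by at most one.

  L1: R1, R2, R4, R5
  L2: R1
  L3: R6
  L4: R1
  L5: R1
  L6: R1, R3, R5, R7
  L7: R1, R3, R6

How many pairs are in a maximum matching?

Unit-capacity flow: source→left, listed edges, right→sink; max matching = max flow.
Augmenting path L1→R1 (+1); matched 1.
Augmenting path L3→R6 (+1); matched 2.
Augmenting path L6→R3 (+1); matched 3.
Augmenting path L2→R1→L1→R2 (+1); matched 4.
Augmenting path L7→R3→L6→R5 (+1); matched 5.
No augmenting path remains; maximum matching = 5.
König certificate: {L1, L3, L6, L7, R1} is a vertex cover of size 5 (every listed pair touches it), so no matching can be larger.

5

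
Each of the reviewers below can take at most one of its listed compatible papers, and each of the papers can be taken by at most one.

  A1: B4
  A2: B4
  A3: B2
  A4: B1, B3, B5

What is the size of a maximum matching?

3

Unit-capacity flow: source→left, listed edges, right→sink; max matching = max flow.
Augmenting path A1→B4 (+1); matched 1.
Augmenting path A3→B2 (+1); matched 2.
Augmenting path A4→B1 (+1); matched 3.
No augmenting path remains; maximum matching = 3.
König certificate: {A3, A4, B4} is a vertex cover of size 3 (every listed pair touches it), so no matching can be larger.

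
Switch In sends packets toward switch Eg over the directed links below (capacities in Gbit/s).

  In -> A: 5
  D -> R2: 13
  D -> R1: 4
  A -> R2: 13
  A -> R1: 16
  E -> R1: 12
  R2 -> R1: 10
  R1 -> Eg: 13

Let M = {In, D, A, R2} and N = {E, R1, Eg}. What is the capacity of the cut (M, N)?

Edges leaving {In, D, A, R2}: D→R1 (4), A→R1 (16), R2→R1 (10).
Cut capacity = 4 + 16 + 10 = 30.

30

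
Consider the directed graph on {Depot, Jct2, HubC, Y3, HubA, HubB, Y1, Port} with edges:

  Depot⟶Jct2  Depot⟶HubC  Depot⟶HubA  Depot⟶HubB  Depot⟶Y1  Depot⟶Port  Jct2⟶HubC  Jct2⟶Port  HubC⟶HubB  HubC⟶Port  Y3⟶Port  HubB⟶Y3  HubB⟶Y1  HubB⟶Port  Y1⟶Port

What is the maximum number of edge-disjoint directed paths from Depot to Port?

Assign every edge capacity 1; by Menger, the answer equals the max flow.
Path Depot→Port (+1); total 1.
Path Depot→Jct2→Port (+1); total 2.
Path Depot→HubC→Port (+1); total 3.
Path Depot→HubB→Port (+1); total 4.
Path Depot→Y1→Port (+1); total 5.
No residual Depot→Port path; max flow = 5.
Certifying cut of size 5: {Depot→HubB, Depot→HubC, Depot→Jct2, Depot→Port, Depot→Y1}.

5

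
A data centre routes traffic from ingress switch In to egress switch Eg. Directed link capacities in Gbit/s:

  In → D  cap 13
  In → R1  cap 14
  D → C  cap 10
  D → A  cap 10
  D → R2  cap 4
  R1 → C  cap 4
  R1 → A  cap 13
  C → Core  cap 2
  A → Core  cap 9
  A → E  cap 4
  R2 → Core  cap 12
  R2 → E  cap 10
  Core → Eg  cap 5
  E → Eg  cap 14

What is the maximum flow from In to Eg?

Augment In→D→C→Core→Eg: bottleneck 2, flow now 2.
Augment In→D→A→Core→Eg: bottleneck 3, flow now 5.
Augment In→D→A→E→Eg: bottleneck 4, flow now 9.
Augment In→D→R2→E→Eg: bottleneck 4, flow now 13.
No augmenting path remains; maximum flow = 13.
In the residual graph, reachable from In: {In, D, R1, C, A, Core}.
Min-cut edges: D→R2 (4), A→E (4), Core→Eg (5); capacity 4 + 4 + 5 = 13.
This cut is saturated, so no flow can exceed 13.

13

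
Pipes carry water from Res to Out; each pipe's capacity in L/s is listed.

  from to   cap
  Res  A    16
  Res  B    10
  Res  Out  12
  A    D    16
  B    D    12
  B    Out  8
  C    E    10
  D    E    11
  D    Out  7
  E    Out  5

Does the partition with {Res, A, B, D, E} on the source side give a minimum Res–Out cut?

Yes — it is a minimum cut (capacity 32).

Given cut capacity: 12 + 8 + 7 + 5 = 32.
Augment Res→Out: bottleneck 12, flow now 12.
Augment Res→B→Out: bottleneck 8, flow now 20.
Augment Res→A→D→Out: bottleneck 7, flow now 27.
Augment Res→A→D→E→Out: bottleneck 5, flow now 32.
No augmenting path remains; maximum flow = 32.
Cut capacity 32 equals the max flow, so it is a minimum cut.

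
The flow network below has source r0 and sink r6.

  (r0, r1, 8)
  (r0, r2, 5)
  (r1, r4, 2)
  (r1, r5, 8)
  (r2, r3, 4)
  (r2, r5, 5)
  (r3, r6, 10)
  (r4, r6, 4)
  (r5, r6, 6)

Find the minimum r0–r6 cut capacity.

Augment r0→r1→r4→r6: bottleneck 2, flow now 2.
Augment r0→r1→r5→r6: bottleneck 6, flow now 8.
Augment r0→r2→r3→r6: bottleneck 4, flow now 12.
No augmenting path remains; maximum flow = 12.
By max-flow min-cut, the minimum cut capacity equals the max flow.
In the residual graph, reachable from r0: {r0, r1, r2, r5}.
Min-cut edges: r1→r4 (2), r2→r3 (4), r5→r6 (6); capacity 2 + 4 + 6 = 12.

12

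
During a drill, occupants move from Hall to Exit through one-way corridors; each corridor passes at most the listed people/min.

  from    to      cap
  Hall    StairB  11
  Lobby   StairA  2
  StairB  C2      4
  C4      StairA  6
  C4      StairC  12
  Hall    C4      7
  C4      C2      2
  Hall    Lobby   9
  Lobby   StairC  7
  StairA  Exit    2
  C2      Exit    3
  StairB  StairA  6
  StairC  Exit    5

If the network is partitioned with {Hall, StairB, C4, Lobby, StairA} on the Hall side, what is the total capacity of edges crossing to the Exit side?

Edges leaving {Hall, StairB, C4, Lobby, StairA}: StairB→C2 (4), C4→StairC (12), C4→C2 (2), Lobby→StairC (7), StairA→Exit (2).
Cut capacity = 4 + 12 + 2 + 7 + 2 = 27.

27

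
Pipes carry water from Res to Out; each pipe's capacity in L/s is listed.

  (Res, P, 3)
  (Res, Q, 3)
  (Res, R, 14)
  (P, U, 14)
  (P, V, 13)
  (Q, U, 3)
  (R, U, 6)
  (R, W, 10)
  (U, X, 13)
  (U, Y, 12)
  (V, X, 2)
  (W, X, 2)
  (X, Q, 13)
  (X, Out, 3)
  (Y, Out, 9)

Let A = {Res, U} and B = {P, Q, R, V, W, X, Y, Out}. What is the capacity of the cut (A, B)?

45

Edges leaving {Res, U}: Res→P (3), Res→Q (3), Res→R (14), U→X (13), U→Y (12).
Cut capacity = 3 + 3 + 14 + 13 + 12 = 45.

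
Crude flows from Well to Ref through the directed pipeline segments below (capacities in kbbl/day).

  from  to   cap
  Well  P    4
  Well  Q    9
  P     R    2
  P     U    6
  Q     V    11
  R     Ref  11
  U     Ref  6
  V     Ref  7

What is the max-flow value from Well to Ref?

Augment Well→P→R→Ref: bottleneck 2, flow now 2.
Augment Well→P→U→Ref: bottleneck 2, flow now 4.
Augment Well→Q→V→Ref: bottleneck 7, flow now 11.
No augmenting path remains; maximum flow = 11.
In the residual graph, reachable from Well: {Well, Q, V}.
Min-cut edges: Well→P (4), V→Ref (7); capacity 4 + 7 = 11.
This cut is saturated, so no flow can exceed 11.

11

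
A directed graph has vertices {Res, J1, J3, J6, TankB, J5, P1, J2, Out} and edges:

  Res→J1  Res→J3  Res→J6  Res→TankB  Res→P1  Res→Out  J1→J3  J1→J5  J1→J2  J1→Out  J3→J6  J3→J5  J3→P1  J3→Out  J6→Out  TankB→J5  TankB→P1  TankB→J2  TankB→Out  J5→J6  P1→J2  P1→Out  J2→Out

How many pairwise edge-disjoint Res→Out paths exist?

6

Assign every edge capacity 1; by Menger, the answer equals the max flow.
Path Res→Out (+1); total 1.
Path Res→J1→Out (+1); total 2.
Path Res→J3→Out (+1); total 3.
Path Res→J6→Out (+1); total 4.
Path Res→TankB→Out (+1); total 5.
Path Res→P1→Out (+1); total 6.
No residual Res→Out path; max flow = 6.
Certifying cut of size 6: {Res→J1, Res→J3, Res→J6, Res→Out, Res→P1, Res→TankB}.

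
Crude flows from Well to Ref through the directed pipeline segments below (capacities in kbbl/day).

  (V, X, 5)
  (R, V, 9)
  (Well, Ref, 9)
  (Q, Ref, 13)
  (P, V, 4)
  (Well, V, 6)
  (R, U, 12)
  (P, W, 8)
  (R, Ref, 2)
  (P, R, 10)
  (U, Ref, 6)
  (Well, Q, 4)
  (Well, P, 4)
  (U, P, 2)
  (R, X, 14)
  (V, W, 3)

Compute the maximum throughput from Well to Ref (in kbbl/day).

17

Augment Well→Ref: bottleneck 9, flow now 9.
Augment Well→Q→Ref: bottleneck 4, flow now 13.
Augment Well→P→R→Ref: bottleneck 2, flow now 15.
Augment Well→P→R→U→Ref: bottleneck 2, flow now 17.
No augmenting path remains; maximum flow = 17.
In the residual graph, reachable from Well: {Well, V, W, X}.
Min-cut edges: Well→P (4), Well→Q (4), Well→Ref (9); capacity 4 + 4 + 9 = 17.
This cut is saturated, so no flow can exceed 17.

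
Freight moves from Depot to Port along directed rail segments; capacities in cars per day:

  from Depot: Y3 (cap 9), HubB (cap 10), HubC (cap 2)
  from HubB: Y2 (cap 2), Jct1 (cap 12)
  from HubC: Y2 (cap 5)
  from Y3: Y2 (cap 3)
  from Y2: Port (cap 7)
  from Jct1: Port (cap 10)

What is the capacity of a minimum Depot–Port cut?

Augment Depot→HubB→Y2→Port: bottleneck 2, flow now 2.
Augment Depot→HubB→Jct1→Port: bottleneck 8, flow now 10.
Augment Depot→HubC→Y2→Port: bottleneck 2, flow now 12.
Augment Depot→Y3→Y2→Port: bottleneck 3, flow now 15.
No augmenting path remains; maximum flow = 15.
By max-flow min-cut, the minimum cut capacity equals the max flow.
In the residual graph, reachable from Depot: {Depot, Y3}.
Min-cut edges: Depot→HubB (10), Depot→HubC (2), Y3→Y2 (3); capacity 10 + 2 + 3 = 15.

15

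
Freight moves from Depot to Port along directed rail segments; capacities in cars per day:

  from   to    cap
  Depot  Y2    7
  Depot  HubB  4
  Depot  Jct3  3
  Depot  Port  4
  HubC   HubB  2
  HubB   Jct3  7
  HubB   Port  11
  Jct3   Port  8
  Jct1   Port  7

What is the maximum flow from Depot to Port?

11

Augment Depot→Port: bottleneck 4, flow now 4.
Augment Depot→HubB→Port: bottleneck 4, flow now 8.
Augment Depot→Jct3→Port: bottleneck 3, flow now 11.
No augmenting path remains; maximum flow = 11.
In the residual graph, reachable from Depot: {Depot, Y2}.
Min-cut edges: Depot→HubB (4), Depot→Jct3 (3), Depot→Port (4); capacity 4 + 3 + 4 = 11.
This cut is saturated, so no flow can exceed 11.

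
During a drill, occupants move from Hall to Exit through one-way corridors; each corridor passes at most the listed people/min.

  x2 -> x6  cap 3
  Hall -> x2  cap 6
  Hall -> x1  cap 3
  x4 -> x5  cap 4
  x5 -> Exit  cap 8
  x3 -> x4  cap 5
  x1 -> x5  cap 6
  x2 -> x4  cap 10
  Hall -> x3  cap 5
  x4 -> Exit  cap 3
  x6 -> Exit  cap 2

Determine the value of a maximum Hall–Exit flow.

Augment Hall→x1→x5→Exit: bottleneck 3, flow now 3.
Augment Hall→x2→x4→Exit: bottleneck 3, flow now 6.
Augment Hall→x2→x6→Exit: bottleneck 2, flow now 8.
Augment Hall→x2→x4→x5→Exit: bottleneck 1, flow now 9.
Augment Hall→x3→x4→x5→Exit: bottleneck 3, flow now 12.
No augmenting path remains; maximum flow = 12.
In the residual graph, reachable from Hall: {Hall, x2, x3, x4, x6}.
Min-cut edges: Hall→x1 (3), x4→x5 (4), x4→Exit (3), x6→Exit (2); capacity 3 + 4 + 3 + 2 = 12.
This cut is saturated, so no flow can exceed 12.

12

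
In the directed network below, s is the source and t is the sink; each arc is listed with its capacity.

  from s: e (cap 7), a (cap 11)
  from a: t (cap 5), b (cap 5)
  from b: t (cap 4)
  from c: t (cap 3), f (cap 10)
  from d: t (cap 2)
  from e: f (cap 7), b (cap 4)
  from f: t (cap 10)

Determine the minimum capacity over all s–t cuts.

Augment s→a→t: bottleneck 5, flow now 5.
Augment s→a→b→t: bottleneck 4, flow now 9.
Augment s→e→f→t: bottleneck 7, flow now 16.
No augmenting path remains; maximum flow = 16.
By max-flow min-cut, the minimum cut capacity equals the max flow.
In the residual graph, reachable from s: {s, a, b}.
Min-cut edges: s→e (7), a→t (5), b→t (4); capacity 7 + 5 + 4 = 16.

16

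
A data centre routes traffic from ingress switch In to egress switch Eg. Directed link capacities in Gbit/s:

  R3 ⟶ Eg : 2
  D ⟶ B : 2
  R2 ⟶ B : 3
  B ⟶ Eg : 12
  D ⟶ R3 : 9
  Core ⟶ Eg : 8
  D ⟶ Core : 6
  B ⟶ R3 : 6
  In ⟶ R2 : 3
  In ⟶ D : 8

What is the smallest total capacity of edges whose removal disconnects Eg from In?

Augment In→R2→B→Eg: bottleneck 3, flow now 3.
Augment In→D→Core→Eg: bottleneck 6, flow now 9.
Augment In→D→B→Eg: bottleneck 2, flow now 11.
No augmenting path remains; maximum flow = 11.
By max-flow min-cut, the minimum cut capacity equals the max flow.
In the residual graph, reachable from In: {In}.
Min-cut edges: In→R2 (3), In→D (8); capacity 3 + 8 = 11.

11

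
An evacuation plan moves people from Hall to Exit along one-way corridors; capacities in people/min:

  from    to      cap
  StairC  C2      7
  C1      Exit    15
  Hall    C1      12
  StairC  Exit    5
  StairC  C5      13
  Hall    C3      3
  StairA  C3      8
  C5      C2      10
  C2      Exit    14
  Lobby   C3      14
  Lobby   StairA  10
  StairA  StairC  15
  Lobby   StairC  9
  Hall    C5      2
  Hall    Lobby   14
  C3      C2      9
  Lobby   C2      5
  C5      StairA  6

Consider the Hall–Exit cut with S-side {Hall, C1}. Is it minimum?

Given cut capacity: 14 + 3 + 2 + 15 = 34.
Augment Hall→C1→Exit: bottleneck 12, flow now 12.
Augment Hall→Lobby→StairC→Exit: bottleneck 5, flow now 17.
Augment Hall→Lobby→C2→Exit: bottleneck 5, flow now 22.
Augment Hall→C3→C2→Exit: bottleneck 3, flow now 25.
Augment Hall→C5→C2→Exit: bottleneck 2, flow now 27.
Augment Hall→Lobby→StairC→C2→Exit: bottleneck 4, flow now 31.
No augmenting path remains; maximum flow = 31.
In the residual graph, reachable from Hall: {Hall}.
Min-cut edges: Hall→Lobby (14), Hall→C1 (12), Hall→C3 (3), Hall→C5 (2); capacity 14 + 12 + 3 + 2 = 31.
Cut capacity 34 exceeds the max flow 31, so it is not minimum.

No — its capacity is 34, but the minimum cut has capacity 31.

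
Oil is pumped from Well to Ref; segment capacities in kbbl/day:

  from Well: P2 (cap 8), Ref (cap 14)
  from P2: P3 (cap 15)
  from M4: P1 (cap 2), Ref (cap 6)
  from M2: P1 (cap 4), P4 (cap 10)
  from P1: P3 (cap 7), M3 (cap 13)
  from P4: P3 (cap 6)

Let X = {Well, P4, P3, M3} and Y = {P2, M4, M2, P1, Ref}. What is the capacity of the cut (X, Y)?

Edges leaving {Well, P4, P3, M3}: Well→P2 (8), Well→Ref (14).
Cut capacity = 8 + 14 = 22.

22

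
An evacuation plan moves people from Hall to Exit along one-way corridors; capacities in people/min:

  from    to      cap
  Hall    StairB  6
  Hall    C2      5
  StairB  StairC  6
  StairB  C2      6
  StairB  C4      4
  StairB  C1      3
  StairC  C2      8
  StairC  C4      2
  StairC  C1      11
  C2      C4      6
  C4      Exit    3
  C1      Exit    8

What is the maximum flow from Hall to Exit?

9

Augment Hall→StairB→C4→Exit: bottleneck 3, flow now 3.
Augment Hall→StairB→C1→Exit: bottleneck 3, flow now 6.
Augment Hall→C2→C4→StairB→StairC→C1→Exit: bottleneck 3, flow now 9. (uses reverse residual edge)
No augmenting path remains; maximum flow = 9.
In the residual graph, reachable from Hall: {Hall, C2, C4}.
Min-cut edges: Hall→StairB (6), C4→Exit (3); capacity 6 + 3 = 9.
This cut is saturated, so no flow can exceed 9.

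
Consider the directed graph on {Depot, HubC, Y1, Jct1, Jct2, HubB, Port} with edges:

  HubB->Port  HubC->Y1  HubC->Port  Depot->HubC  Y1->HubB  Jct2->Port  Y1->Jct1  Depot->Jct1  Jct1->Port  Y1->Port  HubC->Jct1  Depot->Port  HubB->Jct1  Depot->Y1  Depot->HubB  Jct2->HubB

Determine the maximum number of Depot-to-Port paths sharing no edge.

Assign every edge capacity 1; by Menger, the answer equals the max flow.
Path Depot→Port (+1); total 1.
Path Depot→HubC→Port (+1); total 2.
Path Depot→Y1→Port (+1); total 3.
Path Depot→Jct1→Port (+1); total 4.
Path Depot→HubB→Port (+1); total 5.
No residual Depot→Port path; max flow = 5.
Certifying cut of size 5: {Depot→HubB, Depot→HubC, Depot→Jct1, Depot→Port, Depot→Y1}.

5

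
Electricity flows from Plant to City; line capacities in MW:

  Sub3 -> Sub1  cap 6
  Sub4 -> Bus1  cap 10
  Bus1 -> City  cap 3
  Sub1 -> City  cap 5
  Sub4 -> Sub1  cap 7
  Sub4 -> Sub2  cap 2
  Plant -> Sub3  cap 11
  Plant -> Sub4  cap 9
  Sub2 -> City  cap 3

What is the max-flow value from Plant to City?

10

Augment Plant→Sub3→Sub1→City: bottleneck 5, flow now 5.
Augment Plant→Sub4→Bus1→City: bottleneck 3, flow now 8.
Augment Plant→Sub4→Sub2→City: bottleneck 2, flow now 10.
No augmenting path remains; maximum flow = 10.
In the residual graph, reachable from Plant: {Plant, Sub3, Sub4, Bus1, Sub1}.
Min-cut edges: Sub4→Sub2 (2), Bus1→City (3), Sub1→City (5); capacity 2 + 3 + 5 = 10.
This cut is saturated, so no flow can exceed 10.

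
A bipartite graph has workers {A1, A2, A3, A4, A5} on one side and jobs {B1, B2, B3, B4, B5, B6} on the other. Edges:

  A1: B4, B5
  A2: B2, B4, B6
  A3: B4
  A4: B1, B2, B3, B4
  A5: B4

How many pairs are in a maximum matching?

4

Unit-capacity flow: source→left, listed edges, right→sink; max matching = max flow.
Augmenting path A1→B4 (+1); matched 1.
Augmenting path A2→B2 (+1); matched 2.
Augmenting path A4→B1 (+1); matched 3.
Augmenting path A3→B4→A1→B5 (+1); matched 4.
No augmenting path remains; maximum matching = 4.
König certificate: {A1, A2, A4, B4} is a vertex cover of size 4 (every listed pair touches it), so no matching can be larger.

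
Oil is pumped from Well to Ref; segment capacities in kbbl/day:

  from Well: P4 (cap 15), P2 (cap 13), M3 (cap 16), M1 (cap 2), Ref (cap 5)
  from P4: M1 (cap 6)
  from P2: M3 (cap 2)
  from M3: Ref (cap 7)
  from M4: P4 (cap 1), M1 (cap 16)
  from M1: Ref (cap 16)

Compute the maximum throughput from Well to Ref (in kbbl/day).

Augment Well→Ref: bottleneck 5, flow now 5.
Augment Well→M3→Ref: bottleneck 7, flow now 12.
Augment Well→M1→Ref: bottleneck 2, flow now 14.
Augment Well→P4→M1→Ref: bottleneck 6, flow now 20.
No augmenting path remains; maximum flow = 20.
In the residual graph, reachable from Well: {Well, P4, P2, M3}.
Min-cut edges: Well→M1 (2), Well→Ref (5), P4→M1 (6), M3→Ref (7); capacity 2 + 5 + 6 + 7 = 20.
This cut is saturated, so no flow can exceed 20.

20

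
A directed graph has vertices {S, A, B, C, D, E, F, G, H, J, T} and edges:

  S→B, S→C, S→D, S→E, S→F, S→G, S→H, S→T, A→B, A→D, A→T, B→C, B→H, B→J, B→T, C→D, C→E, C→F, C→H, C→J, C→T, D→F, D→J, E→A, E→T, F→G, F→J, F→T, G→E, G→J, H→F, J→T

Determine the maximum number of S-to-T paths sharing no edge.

Assign every edge capacity 1; by Menger, the answer equals the max flow.
Path S→T (+1); total 1.
Path S→B→T (+1); total 2.
Path S→C→T (+1); total 3.
Path S→E→T (+1); total 4.
Path S→F→T (+1); total 5.
Path S→D→J→T (+1); total 6.
Path S→G→E→A→T (+1); total 7.
No residual S→T path; max flow = 7.
Certifying cut of size 7: {F→T, G→E, J→T, S→B, S→C, S→E, S→T}.

7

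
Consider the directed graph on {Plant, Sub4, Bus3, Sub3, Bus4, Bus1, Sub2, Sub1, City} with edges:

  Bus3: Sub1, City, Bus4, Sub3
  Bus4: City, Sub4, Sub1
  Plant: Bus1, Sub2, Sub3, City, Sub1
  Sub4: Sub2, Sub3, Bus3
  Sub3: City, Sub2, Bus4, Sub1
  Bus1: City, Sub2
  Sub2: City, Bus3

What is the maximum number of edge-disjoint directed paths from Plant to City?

4

Assign every edge capacity 1; by Menger, the answer equals the max flow.
Path Plant→City (+1); total 1.
Path Plant→Sub3→City (+1); total 2.
Path Plant→Bus1→City (+1); total 3.
Path Plant→Sub2→City (+1); total 4.
No residual Plant→City path; max flow = 4.
Certifying cut of size 4: {Plant→Bus1, Plant→City, Plant→Sub2, Plant→Sub3}.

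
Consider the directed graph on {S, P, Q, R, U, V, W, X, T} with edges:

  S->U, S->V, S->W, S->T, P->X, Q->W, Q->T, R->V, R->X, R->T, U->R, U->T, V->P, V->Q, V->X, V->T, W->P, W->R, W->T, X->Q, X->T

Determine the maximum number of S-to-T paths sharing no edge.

Assign every edge capacity 1; by Menger, the answer equals the max flow.
Path S→T (+1); total 1.
Path S→U→T (+1); total 2.
Path S→V→T (+1); total 3.
Path S→W→T (+1); total 4.
No residual S→T path; max flow = 4.
Certifying cut of size 4: {S→T, S→U, S→V, S→W}.

4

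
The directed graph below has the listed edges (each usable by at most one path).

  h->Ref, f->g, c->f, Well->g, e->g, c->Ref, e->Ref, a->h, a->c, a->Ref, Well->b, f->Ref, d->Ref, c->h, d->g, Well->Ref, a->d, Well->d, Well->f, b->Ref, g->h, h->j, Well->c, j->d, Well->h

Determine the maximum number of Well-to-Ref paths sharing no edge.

Assign every edge capacity 1; by Menger, the answer equals the max flow.
Path Well→Ref (+1); total 1.
Path Well→b→Ref (+1); total 2.
Path Well→c→Ref (+1); total 3.
Path Well→d→Ref (+1); total 4.
Path Well→f→Ref (+1); total 5.
Path Well→h→Ref (+1); total 6.
No residual Well→Ref path; max flow = 6.
Certifying cut of size 6: {Well→Ref, Well→b, Well→c, Well→f, d→Ref, h→Ref}.

6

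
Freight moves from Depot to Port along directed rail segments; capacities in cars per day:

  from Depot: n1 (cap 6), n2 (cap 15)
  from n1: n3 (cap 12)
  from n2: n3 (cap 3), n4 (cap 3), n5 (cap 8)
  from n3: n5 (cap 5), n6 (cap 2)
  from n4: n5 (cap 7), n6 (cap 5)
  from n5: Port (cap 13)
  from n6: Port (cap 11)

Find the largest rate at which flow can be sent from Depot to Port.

Augment Depot→n2→n5→Port: bottleneck 8, flow now 8.
Augment Depot→n1→n3→n5→Port: bottleneck 5, flow now 13.
Augment Depot→n1→n3→n6→Port: bottleneck 1, flow now 14.
Augment Depot→n2→n3→n6→Port: bottleneck 1, flow now 15.
Augment Depot→n2→n4→n6→Port: bottleneck 3, flow now 18.
No augmenting path remains; maximum flow = 18.
In the residual graph, reachable from Depot: {Depot, n1, n2, n3}.
Min-cut edges: n2→n4 (3), n2→n5 (8), n3→n5 (5), n3→n6 (2); capacity 3 + 8 + 5 + 2 = 18.
This cut is saturated, so no flow can exceed 18.

18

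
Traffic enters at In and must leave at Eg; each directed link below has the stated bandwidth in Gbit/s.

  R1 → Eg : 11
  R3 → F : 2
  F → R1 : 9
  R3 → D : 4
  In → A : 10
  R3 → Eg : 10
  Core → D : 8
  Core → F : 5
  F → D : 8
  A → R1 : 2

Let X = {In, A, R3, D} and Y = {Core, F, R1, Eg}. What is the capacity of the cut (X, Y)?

14

Edges leaving {In, A, R3, D}: A→R1 (2), R3→F (2), R3→Eg (10).
Cut capacity = 2 + 2 + 10 = 14.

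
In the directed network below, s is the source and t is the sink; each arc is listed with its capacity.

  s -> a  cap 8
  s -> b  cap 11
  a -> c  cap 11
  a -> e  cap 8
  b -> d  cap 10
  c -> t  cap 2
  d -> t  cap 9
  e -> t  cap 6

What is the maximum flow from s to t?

17

Augment s→a→c→t: bottleneck 2, flow now 2.
Augment s→a→e→t: bottleneck 6, flow now 8.
Augment s→b→d→t: bottleneck 9, flow now 17.
No augmenting path remains; maximum flow = 17.
In the residual graph, reachable from s: {s, b, d}.
Min-cut edges: s→a (8), d→t (9); capacity 8 + 9 = 17.
This cut is saturated, so no flow can exceed 17.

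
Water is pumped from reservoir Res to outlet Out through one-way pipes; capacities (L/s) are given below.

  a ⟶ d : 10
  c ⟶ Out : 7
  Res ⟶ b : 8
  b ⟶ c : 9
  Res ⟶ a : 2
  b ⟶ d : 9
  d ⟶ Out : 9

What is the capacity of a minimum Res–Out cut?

10

Augment Res→a→d→Out: bottleneck 2, flow now 2.
Augment Res→b→c→Out: bottleneck 7, flow now 9.
Augment Res→b→d→Out: bottleneck 1, flow now 10.
No augmenting path remains; maximum flow = 10.
By max-flow min-cut, the minimum cut capacity equals the max flow.
In the residual graph, reachable from Res: {Res}.
Min-cut edges: Res→a (2), Res→b (8); capacity 2 + 8 = 10.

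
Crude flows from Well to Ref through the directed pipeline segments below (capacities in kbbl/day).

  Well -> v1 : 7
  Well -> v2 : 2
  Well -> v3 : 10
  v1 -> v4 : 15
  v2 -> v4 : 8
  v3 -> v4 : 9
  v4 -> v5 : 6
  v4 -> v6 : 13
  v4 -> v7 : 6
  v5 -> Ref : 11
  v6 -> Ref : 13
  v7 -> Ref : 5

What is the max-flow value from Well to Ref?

18

Augment Well→v1→v4→v5→Ref: bottleneck 6, flow now 6.
Augment Well→v1→v4→v6→Ref: bottleneck 1, flow now 7.
Augment Well→v2→v4→v6→Ref: bottleneck 2, flow now 9.
Augment Well→v3→v4→v6→Ref: bottleneck 9, flow now 18.
No augmenting path remains; maximum flow = 18.
In the residual graph, reachable from Well: {Well, v3}.
Min-cut edges: Well→v1 (7), Well→v2 (2), v3→v4 (9); capacity 7 + 2 + 9 = 18.
This cut is saturated, so no flow can exceed 18.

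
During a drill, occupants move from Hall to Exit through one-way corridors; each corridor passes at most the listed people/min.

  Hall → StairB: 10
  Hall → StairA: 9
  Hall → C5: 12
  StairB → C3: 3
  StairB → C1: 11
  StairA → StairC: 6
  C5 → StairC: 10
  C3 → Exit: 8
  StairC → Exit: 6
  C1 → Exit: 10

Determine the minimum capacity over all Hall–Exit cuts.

Augment Hall→StairB→C3→Exit: bottleneck 3, flow now 3.
Augment Hall→StairB→C1→Exit: bottleneck 7, flow now 10.
Augment Hall→StairA→StairC→Exit: bottleneck 6, flow now 16.
No augmenting path remains; maximum flow = 16.
By max-flow min-cut, the minimum cut capacity equals the max flow.
In the residual graph, reachable from Hall: {Hall, StairA, C5, StairC}.
Min-cut edges: Hall→StairB (10), StairC→Exit (6); capacity 10 + 6 = 16.

16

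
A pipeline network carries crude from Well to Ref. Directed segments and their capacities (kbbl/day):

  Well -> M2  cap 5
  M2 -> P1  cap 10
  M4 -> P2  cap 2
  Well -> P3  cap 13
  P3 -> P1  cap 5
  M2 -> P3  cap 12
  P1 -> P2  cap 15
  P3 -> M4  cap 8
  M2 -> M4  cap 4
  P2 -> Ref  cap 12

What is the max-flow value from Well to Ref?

Augment Well→M2→M4→P2→Ref: bottleneck 2, flow now 2.
Augment Well→M2→P1→P2→Ref: bottleneck 3, flow now 5.
Augment Well→P3→P1→P2→Ref: bottleneck 5, flow now 10.
Augment Well→P3→M4→M2→P1→P2→Ref: bottleneck 2, flow now 12. (uses reverse residual edge)
No augmenting path remains; maximum flow = 12.
In the residual graph, reachable from Well: {Well, P3, M4}.
Min-cut edges: Well→M2 (5), P3→P1 (5), M4→P2 (2); capacity 5 + 5 + 2 = 12.
This cut is saturated, so no flow can exceed 12.

12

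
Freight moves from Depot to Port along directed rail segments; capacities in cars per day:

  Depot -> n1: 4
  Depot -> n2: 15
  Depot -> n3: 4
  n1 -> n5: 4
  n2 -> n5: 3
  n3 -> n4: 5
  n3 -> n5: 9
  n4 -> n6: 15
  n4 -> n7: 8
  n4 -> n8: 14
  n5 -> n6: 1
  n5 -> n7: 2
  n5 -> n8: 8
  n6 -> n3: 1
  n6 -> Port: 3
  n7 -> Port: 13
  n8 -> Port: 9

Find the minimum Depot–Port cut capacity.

Augment Depot→n1→n5→n6→Port: bottleneck 1, flow now 1.
Augment Depot→n1→n5→n7→Port: bottleneck 2, flow now 3.
Augment Depot→n1→n5→n8→Port: bottleneck 1, flow now 4.
Augment Depot→n2→n5→n8→Port: bottleneck 3, flow now 7.
Augment Depot→n3→n4→n6→Port: bottleneck 2, flow now 9.
Augment Depot→n3→n4→n7→Port: bottleneck 2, flow now 11.
No augmenting path remains; maximum flow = 11.
By max-flow min-cut, the minimum cut capacity equals the max flow.
In the residual graph, reachable from Depot: {Depot, n2}.
Min-cut edges: Depot→n1 (4), Depot→n3 (4), n2→n5 (3); capacity 4 + 4 + 3 = 11.

11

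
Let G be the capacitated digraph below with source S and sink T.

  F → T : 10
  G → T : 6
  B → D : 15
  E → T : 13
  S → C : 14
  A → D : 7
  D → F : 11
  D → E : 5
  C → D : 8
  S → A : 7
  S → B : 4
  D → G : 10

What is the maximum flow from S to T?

19

Augment S→A→D→E→T: bottleneck 5, flow now 5.
Augment S→A→D→F→T: bottleneck 2, flow now 7.
Augment S→B→D→F→T: bottleneck 4, flow now 11.
Augment S→C→D→F→T: bottleneck 4, flow now 15.
Augment S→C→D→G→T: bottleneck 4, flow now 19.
No augmenting path remains; maximum flow = 19.
In the residual graph, reachable from S: {S, C}.
Min-cut edges: S→A (7), S→B (4), C→D (8); capacity 7 + 4 + 8 = 19.
This cut is saturated, so no flow can exceed 19.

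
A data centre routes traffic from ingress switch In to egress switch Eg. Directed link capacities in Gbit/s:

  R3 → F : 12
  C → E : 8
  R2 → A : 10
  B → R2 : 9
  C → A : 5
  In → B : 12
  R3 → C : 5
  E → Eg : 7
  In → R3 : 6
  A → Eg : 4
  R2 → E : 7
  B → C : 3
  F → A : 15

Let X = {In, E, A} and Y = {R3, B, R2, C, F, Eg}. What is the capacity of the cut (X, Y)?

Edges leaving {In, E, A}: In→R3 (6), In→B (12), E→Eg (7), A→Eg (4).
Cut capacity = 6 + 12 + 7 + 4 = 29.

29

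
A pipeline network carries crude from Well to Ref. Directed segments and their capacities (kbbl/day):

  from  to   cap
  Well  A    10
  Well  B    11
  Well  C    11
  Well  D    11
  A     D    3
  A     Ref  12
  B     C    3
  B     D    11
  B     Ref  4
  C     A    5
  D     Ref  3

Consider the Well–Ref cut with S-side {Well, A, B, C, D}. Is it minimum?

Yes — it is a minimum cut (capacity 19).

Given cut capacity: 12 + 4 + 3 = 19.
Augment Well→A→Ref: bottleneck 10, flow now 10.
Augment Well→B→Ref: bottleneck 4, flow now 14.
Augment Well→D→Ref: bottleneck 3, flow now 17.
Augment Well→C→A→Ref: bottleneck 2, flow now 19.
No augmenting path remains; maximum flow = 19.
Cut capacity 19 equals the max flow, so it is a minimum cut.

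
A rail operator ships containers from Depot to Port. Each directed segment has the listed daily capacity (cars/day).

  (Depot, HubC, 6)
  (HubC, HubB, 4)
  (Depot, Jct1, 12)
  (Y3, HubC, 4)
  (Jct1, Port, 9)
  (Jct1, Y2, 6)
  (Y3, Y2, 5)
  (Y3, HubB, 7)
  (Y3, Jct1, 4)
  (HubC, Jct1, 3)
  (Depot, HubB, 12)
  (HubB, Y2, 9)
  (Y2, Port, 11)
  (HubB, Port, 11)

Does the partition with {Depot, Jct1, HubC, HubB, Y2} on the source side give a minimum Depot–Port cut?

No — its capacity is 31, but the minimum cut has capacity 30.

Given cut capacity: 9 + 11 + 11 = 31.
Augment Depot→Jct1→Port: bottleneck 9, flow now 9.
Augment Depot→HubB→Port: bottleneck 11, flow now 20.
Augment Depot→Jct1→Y2→Port: bottleneck 3, flow now 23.
Augment Depot→HubB→Y2→Port: bottleneck 1, flow now 24.
Augment Depot→HubC→Jct1→Y2→Port: bottleneck 3, flow now 27.
Augment Depot→HubC→HubB→Y2→Port: bottleneck 3, flow now 30.
No augmenting path remains; maximum flow = 30.
In the residual graph, reachable from Depot: {Depot}.
Min-cut edges: Depot→Jct1 (12), Depot→HubC (6), Depot→HubB (12); capacity 12 + 6 + 12 = 30.
Cut capacity 31 exceeds the max flow 30, so it is not minimum.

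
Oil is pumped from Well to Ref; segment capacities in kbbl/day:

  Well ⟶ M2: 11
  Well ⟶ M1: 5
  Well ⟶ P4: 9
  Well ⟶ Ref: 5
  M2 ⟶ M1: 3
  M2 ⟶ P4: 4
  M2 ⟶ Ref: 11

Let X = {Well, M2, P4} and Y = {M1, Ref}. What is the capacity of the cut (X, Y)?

Edges leaving {Well, M2, P4}: Well→M1 (5), Well→Ref (5), M2→M1 (3), M2→Ref (11).
Cut capacity = 5 + 5 + 3 + 11 = 24.

24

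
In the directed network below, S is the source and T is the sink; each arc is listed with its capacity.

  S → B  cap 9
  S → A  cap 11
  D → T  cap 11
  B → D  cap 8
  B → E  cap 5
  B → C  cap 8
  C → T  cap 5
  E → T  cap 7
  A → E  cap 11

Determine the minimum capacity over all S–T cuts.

Augment S→A→E→T: bottleneck 7, flow now 7.
Augment S→B→C→T: bottleneck 5, flow now 12.
Augment S→B→D→T: bottleneck 4, flow now 16.
No augmenting path remains; maximum flow = 16.
By max-flow min-cut, the minimum cut capacity equals the max flow.
In the residual graph, reachable from S: {S, A, E}.
Min-cut edges: S→B (9), E→T (7); capacity 9 + 7 = 16.

16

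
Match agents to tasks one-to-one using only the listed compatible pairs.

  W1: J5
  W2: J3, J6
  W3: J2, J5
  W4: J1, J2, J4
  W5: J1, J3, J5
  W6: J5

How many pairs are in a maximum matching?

Unit-capacity flow: source→left, listed edges, right→sink; max matching = max flow.
Augmenting path W1→J5 (+1); matched 1.
Augmenting path W2→J3 (+1); matched 2.
Augmenting path W3→J2 (+1); matched 3.
Augmenting path W4→J1 (+1); matched 4.
Augmenting path W5→J1→W4→J4 (+1); matched 5.
No augmenting path remains; maximum matching = 5.
König certificate: {W2, W3, W4, W5, J5} is a vertex cover of size 5 (every listed pair touches it), so no matching can be larger.

5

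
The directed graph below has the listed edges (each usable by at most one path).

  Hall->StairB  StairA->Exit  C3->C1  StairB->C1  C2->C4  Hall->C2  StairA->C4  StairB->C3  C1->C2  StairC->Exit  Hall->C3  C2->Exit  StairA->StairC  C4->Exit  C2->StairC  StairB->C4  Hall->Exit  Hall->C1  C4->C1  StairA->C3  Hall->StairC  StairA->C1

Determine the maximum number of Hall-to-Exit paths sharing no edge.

Assign every edge capacity 1; by Menger, the answer equals the max flow.
Path Hall→Exit (+1); total 1.
Path Hall→C2→Exit (+1); total 2.
Path Hall→StairC→Exit (+1); total 3.
Path Hall→StairB→C4→Exit (+1); total 4.
No residual Hall→Exit path; max flow = 4.
Certifying cut of size 4: {C2→Exit, C4→Exit, Hall→Exit, StairC→Exit}.

4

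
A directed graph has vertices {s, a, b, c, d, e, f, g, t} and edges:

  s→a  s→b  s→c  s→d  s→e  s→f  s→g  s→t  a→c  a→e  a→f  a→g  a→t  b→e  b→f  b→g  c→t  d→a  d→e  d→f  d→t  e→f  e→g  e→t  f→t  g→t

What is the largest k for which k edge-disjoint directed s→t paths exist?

Assign every edge capacity 1; by Menger, the answer equals the max flow.
Path s→t (+1); total 1.
Path s→a→t (+1); total 2.
Path s→c→t (+1); total 3.
Path s→d→t (+1); total 4.
Path s→e→t (+1); total 5.
Path s→f→t (+1); total 6.
Path s→g→t (+1); total 7.
No residual s→t path; max flow = 7.
Certifying cut of size 7: {e→t, f→t, g→t, s→a, s→c, s→d, s→t}.

7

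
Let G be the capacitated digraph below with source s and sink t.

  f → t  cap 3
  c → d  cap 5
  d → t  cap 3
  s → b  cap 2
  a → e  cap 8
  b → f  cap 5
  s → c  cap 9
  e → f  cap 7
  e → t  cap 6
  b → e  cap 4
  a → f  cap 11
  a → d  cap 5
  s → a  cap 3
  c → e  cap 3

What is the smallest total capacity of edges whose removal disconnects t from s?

Augment s→a→d→t: bottleneck 3, flow now 3.
Augment s→b→e→t: bottleneck 2, flow now 5.
Augment s→c→e→t: bottleneck 3, flow now 8.
Augment s→c→d→a→e→t: bottleneck 1, flow now 9. (uses reverse residual edge)
Augment s→c→d→a→f→t: bottleneck 2, flow now 11. (uses reverse residual edge)
No augmenting path remains; maximum flow = 11.
By max-flow min-cut, the minimum cut capacity equals the max flow.
In the residual graph, reachable from s: {s, c, d}.
Min-cut edges: s→a (3), s→b (2), c→e (3), d→t (3); capacity 3 + 2 + 3 + 3 = 11.

11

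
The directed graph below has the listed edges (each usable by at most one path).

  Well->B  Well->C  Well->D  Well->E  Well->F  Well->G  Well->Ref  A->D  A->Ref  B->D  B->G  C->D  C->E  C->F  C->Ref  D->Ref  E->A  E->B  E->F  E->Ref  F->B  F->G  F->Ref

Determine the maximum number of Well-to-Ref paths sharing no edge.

5

Assign every edge capacity 1; by Menger, the answer equals the max flow.
Path Well→Ref (+1); total 1.
Path Well→C→Ref (+1); total 2.
Path Well→D→Ref (+1); total 3.
Path Well→E→Ref (+1); total 4.
Path Well→F→Ref (+1); total 5.
No residual Well→Ref path; max flow = 5.
Certifying cut of size 5: {D→Ref, Well→C, Well→E, Well→F, Well→Ref}.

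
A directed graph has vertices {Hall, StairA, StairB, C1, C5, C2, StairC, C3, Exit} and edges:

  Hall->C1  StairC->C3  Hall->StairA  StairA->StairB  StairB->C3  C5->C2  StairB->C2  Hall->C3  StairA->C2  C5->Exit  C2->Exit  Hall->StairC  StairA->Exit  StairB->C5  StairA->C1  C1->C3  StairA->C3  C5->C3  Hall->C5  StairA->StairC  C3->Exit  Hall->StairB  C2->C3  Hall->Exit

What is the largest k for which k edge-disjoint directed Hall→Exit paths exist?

Assign every edge capacity 1; by Menger, the answer equals the max flow.
Path Hall→Exit (+1); total 1.
Path Hall→StairA→Exit (+1); total 2.
Path Hall→C5→Exit (+1); total 3.
Path Hall→C3→Exit (+1); total 4.
Path Hall→StairB→C2→Exit (+1); total 5.
No residual Hall→Exit path; max flow = 5.
Certifying cut of size 5: {C3→Exit, Hall→C5, Hall→Exit, Hall→StairA, Hall→StairB}.

5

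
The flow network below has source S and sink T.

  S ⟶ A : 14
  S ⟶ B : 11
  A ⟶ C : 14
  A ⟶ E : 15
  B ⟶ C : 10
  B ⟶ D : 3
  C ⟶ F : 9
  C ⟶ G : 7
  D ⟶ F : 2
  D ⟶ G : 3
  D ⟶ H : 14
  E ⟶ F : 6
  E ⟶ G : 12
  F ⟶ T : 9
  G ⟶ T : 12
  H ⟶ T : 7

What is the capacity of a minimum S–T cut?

Augment S→A→C→F→T: bottleneck 9, flow now 9.
Augment S→A→C→G→T: bottleneck 5, flow now 14.
Augment S→B→C→G→T: bottleneck 2, flow now 16.
Augment S→B→D→G→T: bottleneck 3, flow now 19.
Augment S→B→C→A→E→G→T: bottleneck 2, flow now 21. (uses reverse residual edge)
Augment S→B→C→A→E→G→D→H→T: bottleneck 3, flow now 24. (uses reverse residual edge)
No augmenting path remains; maximum flow = 24.
By max-flow min-cut, the minimum cut capacity equals the max flow.
In the residual graph, reachable from S: {S, A, B, C, E, F, G}.
Min-cut edges: B→D (3), F→T (9), G→T (12); capacity 3 + 9 + 12 = 24.

24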